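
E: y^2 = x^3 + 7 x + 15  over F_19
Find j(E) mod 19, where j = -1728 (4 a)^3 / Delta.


Delta = -16(4 a^3 + 27 b^2) mod 19 = 16
-1728 * (4 a)^3 = -1728 * (4*7)^3 mod 19 = 7
j = 7 * 16^(-1) mod 19 = 4

j = 4 (mod 19)


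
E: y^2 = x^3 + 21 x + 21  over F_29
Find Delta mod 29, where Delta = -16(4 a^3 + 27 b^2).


4 a^3 + 27 b^2 = 4*21^3 + 27*21^2 = 37044 + 11907 = 48951
Delta = -16 * (48951) = -783216
Delta mod 29 = 16

Delta = 16 (mod 29)


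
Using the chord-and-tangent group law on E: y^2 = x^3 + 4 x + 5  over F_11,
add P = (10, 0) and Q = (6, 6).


P != Q, so use the chord formula.
s = (y2 - y1) / (x2 - x1) = (6) / (7) mod 11 = 4
x3 = s^2 - x1 - x2 mod 11 = 4^2 - 10 - 6 = 0
y3 = s (x1 - x3) - y1 mod 11 = 4 * (10 - 0) - 0 = 7

P + Q = (0, 7)


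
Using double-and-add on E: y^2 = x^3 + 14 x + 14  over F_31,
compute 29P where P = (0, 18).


k = 29 = 11101_2 (binary, LSB first: 10111)
Double-and-add from P = (0, 18):
  bit 0 = 1: acc = O + (0, 18) = (0, 18)
  bit 1 = 0: acc unchanged = (0, 18)
  bit 2 = 1: acc = (0, 18) + (28, 21) = (4, 17)
  bit 3 = 1: acc = (4, 17) + (14, 3) = (10, 10)
  bit 4 = 1: acc = (10, 10) + (12, 22) = (14, 28)

29P = (14, 28)


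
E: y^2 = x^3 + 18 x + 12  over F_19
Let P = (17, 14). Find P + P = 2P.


Doubling: s = (3 x1^2 + a) / (2 y1)
s = (3*17^2 + 18) / (2*14) mod 19 = 16
x3 = s^2 - 2 x1 mod 19 = 16^2 - 2*17 = 13
y3 = s (x1 - x3) - y1 mod 19 = 16 * (17 - 13) - 14 = 12

2P = (13, 12)


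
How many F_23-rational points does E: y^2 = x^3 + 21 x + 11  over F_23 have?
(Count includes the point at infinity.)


For each x in F_23, count y with y^2 = x^3 + 21 x + 11 mod 23:
  x = 3: RHS = 9, y in [3, 20]  -> 2 point(s)
  x = 6: RHS = 8, y in [10, 13]  -> 2 point(s)
  x = 7: RHS = 18, y in [8, 15]  -> 2 point(s)
  x = 8: RHS = 1, y in [1, 22]  -> 2 point(s)
  x = 9: RHS = 9, y in [3, 20]  -> 2 point(s)
  x = 10: RHS = 2, y in [5, 18]  -> 2 point(s)
  x = 11: RHS = 9, y in [3, 20]  -> 2 point(s)
  x = 12: RHS = 13, y in [6, 17]  -> 2 point(s)
  x = 14: RHS = 13, y in [6, 17]  -> 2 point(s)
  x = 16: RHS = 4, y in [2, 21]  -> 2 point(s)
  x = 19: RHS = 1, y in [1, 22]  -> 2 point(s)
  x = 20: RHS = 13, y in [6, 17]  -> 2 point(s)
  x = 22: RHS = 12, y in [9, 14]  -> 2 point(s)
Affine points: 26. Add the point at infinity: total = 27.

#E(F_23) = 27


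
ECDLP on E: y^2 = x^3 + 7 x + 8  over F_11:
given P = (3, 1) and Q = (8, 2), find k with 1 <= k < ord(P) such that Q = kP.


Enumerate multiples of P until we hit Q = (8, 2):
  1P = (3, 1)
  2P = (8, 2)
Match found at i = 2.

k = 2


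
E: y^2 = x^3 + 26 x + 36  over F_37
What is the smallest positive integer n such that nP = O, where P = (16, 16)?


Compute successive multiples of P until we hit O:
  1P = (16, 16)
  2P = (21, 1)
  3P = (9, 0)
  4P = (21, 36)
  5P = (16, 21)
  6P = O

ord(P) = 6


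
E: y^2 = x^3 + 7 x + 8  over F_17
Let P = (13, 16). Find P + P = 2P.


Doubling: s = (3 x1^2 + a) / (2 y1)
s = (3*13^2 + 7) / (2*16) mod 17 = 15
x3 = s^2 - 2 x1 mod 17 = 15^2 - 2*13 = 12
y3 = s (x1 - x3) - y1 mod 17 = 15 * (13 - 12) - 16 = 16

2P = (12, 16)


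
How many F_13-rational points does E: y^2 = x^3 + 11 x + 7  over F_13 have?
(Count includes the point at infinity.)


For each x in F_13, count y with y^2 = x^3 + 11 x + 7 mod 13:
  x = 6: RHS = 3, y in [4, 9]  -> 2 point(s)
  x = 8: RHS = 9, y in [3, 10]  -> 2 point(s)
  x = 9: RHS = 3, y in [4, 9]  -> 2 point(s)
  x = 10: RHS = 12, y in [5, 8]  -> 2 point(s)
  x = 11: RHS = 3, y in [4, 9]  -> 2 point(s)
Affine points: 10. Add the point at infinity: total = 11.

#E(F_13) = 11


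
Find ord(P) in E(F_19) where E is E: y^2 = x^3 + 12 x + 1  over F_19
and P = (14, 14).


Compute successive multiples of P until we hit O:
  1P = (14, 14)
  2P = (0, 1)
  3P = (11, 1)
  4P = (17, 11)
  5P = (8, 18)
  6P = (8, 1)
  7P = (17, 8)
  8P = (11, 18)
  ... (continuing to 11P)
  11P = O

ord(P) = 11


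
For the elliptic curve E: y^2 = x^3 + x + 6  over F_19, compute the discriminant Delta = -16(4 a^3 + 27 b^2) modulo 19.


4 a^3 + 27 b^2 = 4*1^3 + 27*6^2 = 4 + 972 = 976
Delta = -16 * (976) = -15616
Delta mod 19 = 2

Delta = 2 (mod 19)


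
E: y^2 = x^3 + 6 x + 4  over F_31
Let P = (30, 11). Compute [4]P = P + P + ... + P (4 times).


k = 4 = 100_2 (binary, LSB first: 001)
Double-and-add from P = (30, 11):
  bit 0 = 0: acc unchanged = O
  bit 1 = 0: acc unchanged = O
  bit 2 = 1: acc = O + (13, 4) = (13, 4)

4P = (13, 4)


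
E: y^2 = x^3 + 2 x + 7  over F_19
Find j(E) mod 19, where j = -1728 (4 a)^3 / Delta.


Delta = -16(4 a^3 + 27 b^2) mod 19 = 18
-1728 * (4 a)^3 = -1728 * (4*2)^3 mod 19 = 18
j = 18 * 18^(-1) mod 19 = 1

j = 1 (mod 19)


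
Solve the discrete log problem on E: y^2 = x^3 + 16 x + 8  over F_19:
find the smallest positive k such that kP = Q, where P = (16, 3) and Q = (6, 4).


Enumerate multiples of P until we hit Q = (6, 4):
  1P = (16, 3)
  2P = (3, 11)
  3P = (6, 4)
Match found at i = 3.

k = 3


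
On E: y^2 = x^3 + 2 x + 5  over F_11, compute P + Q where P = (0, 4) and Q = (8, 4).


P != Q, so use the chord formula.
s = (y2 - y1) / (x2 - x1) = (0) / (8) mod 11 = 0
x3 = s^2 - x1 - x2 mod 11 = 0^2 - 0 - 8 = 3
y3 = s (x1 - x3) - y1 mod 11 = 0 * (0 - 3) - 4 = 7

P + Q = (3, 7)


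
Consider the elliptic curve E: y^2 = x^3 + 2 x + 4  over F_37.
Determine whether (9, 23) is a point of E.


Check whether y^2 = x^3 + 2 x + 4 (mod 37) for (x, y) = (9, 23).
LHS: y^2 = 23^2 mod 37 = 11
RHS: x^3 + 2 x + 4 = 9^3 + 2*9 + 4 mod 37 = 11
LHS = RHS

Yes, on the curve


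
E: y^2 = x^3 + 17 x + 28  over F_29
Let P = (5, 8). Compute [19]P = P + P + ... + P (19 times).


k = 19 = 10011_2 (binary, LSB first: 11001)
Double-and-add from P = (5, 8):
  bit 0 = 1: acc = O + (5, 8) = (5, 8)
  bit 1 = 1: acc = (5, 8) + (14, 20) = (15, 27)
  bit 2 = 0: acc unchanged = (15, 27)
  bit 3 = 0: acc unchanged = (15, 27)
  bit 4 = 1: acc = (15, 27) + (10, 3) = (5, 21)

19P = (5, 21)


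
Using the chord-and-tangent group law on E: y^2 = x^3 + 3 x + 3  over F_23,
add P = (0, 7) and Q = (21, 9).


P != Q, so use the chord formula.
s = (y2 - y1) / (x2 - x1) = (2) / (21) mod 23 = 22
x3 = s^2 - x1 - x2 mod 23 = 22^2 - 0 - 21 = 3
y3 = s (x1 - x3) - y1 mod 23 = 22 * (0 - 3) - 7 = 19

P + Q = (3, 19)


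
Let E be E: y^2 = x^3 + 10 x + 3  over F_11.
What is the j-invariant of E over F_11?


Delta = -16(4 a^3 + 27 b^2) mod 11 = 4
-1728 * (4 a)^3 = -1728 * (4*10)^3 mod 11 = 9
j = 9 * 4^(-1) mod 11 = 5

j = 5 (mod 11)


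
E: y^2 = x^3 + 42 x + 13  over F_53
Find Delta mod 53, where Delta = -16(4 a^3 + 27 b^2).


4 a^3 + 27 b^2 = 4*42^3 + 27*13^2 = 296352 + 4563 = 300915
Delta = -16 * (300915) = -4814640
Delta mod 53 = 39

Delta = 39 (mod 53)


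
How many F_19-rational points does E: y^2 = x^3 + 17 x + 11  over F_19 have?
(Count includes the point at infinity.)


For each x in F_19, count y with y^2 = x^3 + 17 x + 11 mod 19:
  x = 0: RHS = 11, y in [7, 12]  -> 2 point(s)
  x = 6: RHS = 6, y in [5, 14]  -> 2 point(s)
  x = 7: RHS = 17, y in [6, 13]  -> 2 point(s)
  x = 9: RHS = 0, y in [0]  -> 1 point(s)
  x = 11: RHS = 9, y in [3, 16]  -> 2 point(s)
  x = 12: RHS = 5, y in [9, 10]  -> 2 point(s)
  x = 13: RHS = 16, y in [4, 15]  -> 2 point(s)
  x = 16: RHS = 9, y in [3, 16]  -> 2 point(s)
  x = 17: RHS = 7, y in [8, 11]  -> 2 point(s)
Affine points: 17. Add the point at infinity: total = 18.

#E(F_19) = 18


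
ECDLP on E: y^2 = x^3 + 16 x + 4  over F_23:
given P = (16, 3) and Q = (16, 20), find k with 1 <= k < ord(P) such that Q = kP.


Enumerate multiples of P until we hit Q = (16, 20):
  1P = (16, 3)
  2P = (9, 7)
  3P = (11, 4)
  4P = (8, 0)
  5P = (11, 19)
  6P = (9, 16)
  7P = (16, 20)
Match found at i = 7.

k = 7


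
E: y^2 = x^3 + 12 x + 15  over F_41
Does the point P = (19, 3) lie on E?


Check whether y^2 = x^3 + 12 x + 15 (mod 41) for (x, y) = (19, 3).
LHS: y^2 = 3^2 mod 41 = 9
RHS: x^3 + 12 x + 15 = 19^3 + 12*19 + 15 mod 41 = 9
LHS = RHS

Yes, on the curve


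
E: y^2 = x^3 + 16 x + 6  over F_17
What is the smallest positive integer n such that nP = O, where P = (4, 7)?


Compute successive multiples of P until we hit O:
  1P = (4, 7)
  2P = (7, 6)
  3P = (8, 0)
  4P = (7, 11)
  5P = (4, 10)
  6P = O

ord(P) = 6


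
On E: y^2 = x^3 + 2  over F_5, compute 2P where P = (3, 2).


Doubling: s = (3 x1^2 + a) / (2 y1)
s = (3*3^2 + 0) / (2*2) mod 5 = 3
x3 = s^2 - 2 x1 mod 5 = 3^2 - 2*3 = 3
y3 = s (x1 - x3) - y1 mod 5 = 3 * (3 - 3) - 2 = 3

2P = (3, 3)


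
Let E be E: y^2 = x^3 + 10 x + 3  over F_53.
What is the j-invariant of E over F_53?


Delta = -16(4 a^3 + 27 b^2) mod 53 = 5
-1728 * (4 a)^3 = -1728 * (4*10)^3 mod 53 = 26
j = 26 * 5^(-1) mod 53 = 37

j = 37 (mod 53)


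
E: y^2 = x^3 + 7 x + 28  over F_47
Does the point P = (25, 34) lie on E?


Check whether y^2 = x^3 + 7 x + 28 (mod 47) for (x, y) = (25, 34).
LHS: y^2 = 34^2 mod 47 = 28
RHS: x^3 + 7 x + 28 = 25^3 + 7*25 + 28 mod 47 = 36
LHS != RHS

No, not on the curve


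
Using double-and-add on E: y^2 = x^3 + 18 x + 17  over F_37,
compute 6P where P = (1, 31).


k = 6 = 110_2 (binary, LSB first: 011)
Double-and-add from P = (1, 31):
  bit 0 = 0: acc unchanged = O
  bit 1 = 1: acc = O + (8, 9) = (8, 9)
  bit 2 = 1: acc = (8, 9) + (5, 26) = (15, 6)

6P = (15, 6)


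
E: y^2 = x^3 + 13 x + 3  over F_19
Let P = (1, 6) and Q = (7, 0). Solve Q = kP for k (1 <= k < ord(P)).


Enumerate multiples of P until we hit Q = (7, 0):
  1P = (1, 6)
  2P = (4, 9)
  3P = (15, 18)
  4P = (8, 7)
  5P = (17, 8)
  6P = (12, 14)
  7P = (7, 0)
Match found at i = 7.

k = 7


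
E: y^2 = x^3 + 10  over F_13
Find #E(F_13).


For each x in F_13, count y with y^2 = x^3 + 0 x + 10 mod 13:
  x = 0: RHS = 10, y in [6, 7]  -> 2 point(s)
  x = 4: RHS = 9, y in [3, 10]  -> 2 point(s)
  x = 10: RHS = 9, y in [3, 10]  -> 2 point(s)
  x = 12: RHS = 9, y in [3, 10]  -> 2 point(s)
Affine points: 8. Add the point at infinity: total = 9.

#E(F_13) = 9


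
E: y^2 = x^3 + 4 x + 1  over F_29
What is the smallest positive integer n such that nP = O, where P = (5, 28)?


Compute successive multiples of P until we hit O:
  1P = (5, 28)
  2P = (6, 26)
  3P = (22, 6)
  4P = (11, 19)
  5P = (8, 20)
  6P = (7, 16)
  7P = (24, 28)
  8P = (0, 1)
  ... (continuing to 31P)
  31P = O

ord(P) = 31


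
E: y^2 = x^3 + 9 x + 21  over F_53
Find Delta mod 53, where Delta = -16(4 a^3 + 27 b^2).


4 a^3 + 27 b^2 = 4*9^3 + 27*21^2 = 2916 + 11907 = 14823
Delta = -16 * (14823) = -237168
Delta mod 53 = 7

Delta = 7 (mod 53)


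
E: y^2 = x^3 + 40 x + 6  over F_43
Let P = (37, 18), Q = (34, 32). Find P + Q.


P != Q, so use the chord formula.
s = (y2 - y1) / (x2 - x1) = (14) / (40) mod 43 = 24
x3 = s^2 - x1 - x2 mod 43 = 24^2 - 37 - 34 = 32
y3 = s (x1 - x3) - y1 mod 43 = 24 * (37 - 32) - 18 = 16

P + Q = (32, 16)


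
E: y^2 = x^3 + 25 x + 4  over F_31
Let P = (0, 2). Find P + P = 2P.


Doubling: s = (3 x1^2 + a) / (2 y1)
s = (3*0^2 + 25) / (2*2) mod 31 = 14
x3 = s^2 - 2 x1 mod 31 = 14^2 - 2*0 = 10
y3 = s (x1 - x3) - y1 mod 31 = 14 * (0 - 10) - 2 = 13

2P = (10, 13)


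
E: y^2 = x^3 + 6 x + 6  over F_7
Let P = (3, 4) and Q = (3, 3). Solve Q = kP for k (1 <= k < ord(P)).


Enumerate multiples of P until we hit Q = (3, 3):
  1P = (3, 4)
  2P = (5, 0)
  3P = (3, 3)
Match found at i = 3.

k = 3


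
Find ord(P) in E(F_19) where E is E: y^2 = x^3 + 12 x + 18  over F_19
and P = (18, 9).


Compute successive multiples of P until we hit O:
  1P = (18, 9)
  2P = (18, 10)
  3P = O

ord(P) = 3


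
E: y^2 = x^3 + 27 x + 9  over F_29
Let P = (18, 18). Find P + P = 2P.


Doubling: s = (3 x1^2 + a) / (2 y1)
s = (3*18^2 + 27) / (2*18) mod 29 = 6
x3 = s^2 - 2 x1 mod 29 = 6^2 - 2*18 = 0
y3 = s (x1 - x3) - y1 mod 29 = 6 * (18 - 0) - 18 = 3

2P = (0, 3)


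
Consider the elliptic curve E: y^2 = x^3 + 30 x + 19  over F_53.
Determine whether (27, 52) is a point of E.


Check whether y^2 = x^3 + 30 x + 19 (mod 53) for (x, y) = (27, 52).
LHS: y^2 = 52^2 mod 53 = 1
RHS: x^3 + 30 x + 19 = 27^3 + 30*27 + 19 mod 53 = 1
LHS = RHS

Yes, on the curve


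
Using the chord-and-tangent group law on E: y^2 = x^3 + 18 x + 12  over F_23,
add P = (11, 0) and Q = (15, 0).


P != Q, so use the chord formula.
s = (y2 - y1) / (x2 - x1) = (0) / (4) mod 23 = 0
x3 = s^2 - x1 - x2 mod 23 = 0^2 - 11 - 15 = 20
y3 = s (x1 - x3) - y1 mod 23 = 0 * (11 - 20) - 0 = 0

P + Q = (20, 0)


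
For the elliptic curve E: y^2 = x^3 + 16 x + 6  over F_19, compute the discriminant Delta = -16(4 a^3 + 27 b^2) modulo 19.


4 a^3 + 27 b^2 = 4*16^3 + 27*6^2 = 16384 + 972 = 17356
Delta = -16 * (17356) = -277696
Delta mod 19 = 8

Delta = 8 (mod 19)


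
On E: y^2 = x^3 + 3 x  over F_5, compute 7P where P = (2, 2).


k = 7 = 111_2 (binary, LSB first: 111)
Double-and-add from P = (2, 2):
  bit 0 = 1: acc = O + (2, 2) = (2, 2)
  bit 1 = 1: acc = (2, 2) + (1, 3) = (3, 4)
  bit 2 = 1: acc = (3, 4) + (4, 4) = (3, 1)

7P = (3, 1)


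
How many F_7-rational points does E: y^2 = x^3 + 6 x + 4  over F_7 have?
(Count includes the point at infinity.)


For each x in F_7, count y with y^2 = x^3 + 6 x + 4 mod 7:
  x = 0: RHS = 4, y in [2, 5]  -> 2 point(s)
  x = 1: RHS = 4, y in [2, 5]  -> 2 point(s)
  x = 3: RHS = 0, y in [0]  -> 1 point(s)
  x = 4: RHS = 1, y in [1, 6]  -> 2 point(s)
  x = 6: RHS = 4, y in [2, 5]  -> 2 point(s)
Affine points: 9. Add the point at infinity: total = 10.

#E(F_7) = 10


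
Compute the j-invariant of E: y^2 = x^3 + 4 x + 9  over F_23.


Delta = -16(4 a^3 + 27 b^2) mod 23 = 12
-1728 * (4 a)^3 = -1728 * (4*4)^3 mod 23 = 17
j = 17 * 12^(-1) mod 23 = 11

j = 11 (mod 23)


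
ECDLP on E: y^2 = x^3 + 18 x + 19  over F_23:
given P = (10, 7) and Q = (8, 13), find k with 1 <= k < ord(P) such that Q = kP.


Enumerate multiples of P until we hit Q = (8, 13):
  1P = (10, 7)
  2P = (12, 10)
  3P = (9, 6)
  4P = (5, 21)
  5P = (14, 18)
  6P = (8, 10)
  7P = (13, 9)
  8P = (3, 13)
  9P = (22, 0)
  10P = (3, 10)
  11P = (13, 14)
  12P = (8, 13)
Match found at i = 12.

k = 12


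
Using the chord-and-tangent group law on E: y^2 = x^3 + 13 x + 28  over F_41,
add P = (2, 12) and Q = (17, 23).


P != Q, so use the chord formula.
s = (y2 - y1) / (x2 - x1) = (11) / (15) mod 41 = 39
x3 = s^2 - x1 - x2 mod 41 = 39^2 - 2 - 17 = 26
y3 = s (x1 - x3) - y1 mod 41 = 39 * (2 - 26) - 12 = 36

P + Q = (26, 36)


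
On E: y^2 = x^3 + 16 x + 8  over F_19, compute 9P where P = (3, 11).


k = 9 = 1001_2 (binary, LSB first: 1001)
Double-and-add from P = (3, 11):
  bit 0 = 1: acc = O + (3, 11) = (3, 11)
  bit 1 = 0: acc unchanged = (3, 11)
  bit 2 = 0: acc unchanged = (3, 11)
  bit 3 = 1: acc = (3, 11) + (5, 17) = (1, 14)

9P = (1, 14)


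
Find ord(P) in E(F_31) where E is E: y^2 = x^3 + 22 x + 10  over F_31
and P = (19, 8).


Compute successive multiples of P until we hit O:
  1P = (19, 8)
  2P = (12, 24)
  3P = (28, 17)
  4P = (16, 26)
  5P = (1, 8)
  6P = (11, 23)
  7P = (5, 20)
  8P = (9, 10)
  ... (continuing to 38P)
  38P = O

ord(P) = 38


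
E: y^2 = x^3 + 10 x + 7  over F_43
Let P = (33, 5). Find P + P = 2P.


Doubling: s = (3 x1^2 + a) / (2 y1)
s = (3*33^2 + 10) / (2*5) mod 43 = 31
x3 = s^2 - 2 x1 mod 43 = 31^2 - 2*33 = 35
y3 = s (x1 - x3) - y1 mod 43 = 31 * (33 - 35) - 5 = 19

2P = (35, 19)


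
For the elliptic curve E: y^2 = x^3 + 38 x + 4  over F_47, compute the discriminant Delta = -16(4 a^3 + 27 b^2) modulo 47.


4 a^3 + 27 b^2 = 4*38^3 + 27*4^2 = 219488 + 432 = 219920
Delta = -16 * (219920) = -3518720
Delta mod 47 = 29

Delta = 29 (mod 47)


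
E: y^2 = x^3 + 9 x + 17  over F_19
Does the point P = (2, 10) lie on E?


Check whether y^2 = x^3 + 9 x + 17 (mod 19) for (x, y) = (2, 10).
LHS: y^2 = 10^2 mod 19 = 5
RHS: x^3 + 9 x + 17 = 2^3 + 9*2 + 17 mod 19 = 5
LHS = RHS

Yes, on the curve


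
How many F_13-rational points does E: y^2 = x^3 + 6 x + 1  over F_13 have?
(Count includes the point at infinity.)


For each x in F_13, count y with y^2 = x^3 + 6 x + 1 mod 13:
  x = 0: RHS = 1, y in [1, 12]  -> 2 point(s)
  x = 5: RHS = 0, y in [0]  -> 1 point(s)
  x = 7: RHS = 9, y in [3, 10]  -> 2 point(s)
  x = 9: RHS = 4, y in [2, 11]  -> 2 point(s)
Affine points: 7. Add the point at infinity: total = 8.

#E(F_13) = 8


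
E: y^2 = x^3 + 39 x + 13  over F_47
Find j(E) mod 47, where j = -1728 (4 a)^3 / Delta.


Delta = -16(4 a^3 + 27 b^2) mod 47 = 39
-1728 * (4 a)^3 = -1728 * (4*39)^3 mod 47 = 42
j = 42 * 39^(-1) mod 47 = 30

j = 30 (mod 47)


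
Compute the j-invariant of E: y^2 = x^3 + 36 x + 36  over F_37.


Delta = -16(4 a^3 + 27 b^2) mod 37 = 2
-1728 * (4 a)^3 = -1728 * (4*36)^3 mod 37 = 36
j = 36 * 2^(-1) mod 37 = 18

j = 18 (mod 37)


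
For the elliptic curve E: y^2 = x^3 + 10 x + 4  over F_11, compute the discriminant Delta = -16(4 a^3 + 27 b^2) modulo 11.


4 a^3 + 27 b^2 = 4*10^3 + 27*4^2 = 4000 + 432 = 4432
Delta = -16 * (4432) = -70912
Delta mod 11 = 5

Delta = 5 (mod 11)


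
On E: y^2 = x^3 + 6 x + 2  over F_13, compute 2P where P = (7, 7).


Doubling: s = (3 x1^2 + a) / (2 y1)
s = (3*7^2 + 6) / (2*7) mod 13 = 10
x3 = s^2 - 2 x1 mod 13 = 10^2 - 2*7 = 8
y3 = s (x1 - x3) - y1 mod 13 = 10 * (7 - 8) - 7 = 9

2P = (8, 9)


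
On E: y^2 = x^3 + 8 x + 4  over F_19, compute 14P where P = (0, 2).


k = 14 = 1110_2 (binary, LSB first: 0111)
Double-and-add from P = (0, 2):
  bit 0 = 0: acc unchanged = O
  bit 1 = 1: acc = O + (4, 9) = (4, 9)
  bit 2 = 1: acc = (4, 9) + (12, 2) = (10, 1)
  bit 3 = 1: acc = (10, 1) + (11, 13) = (9, 11)

14P = (9, 11)


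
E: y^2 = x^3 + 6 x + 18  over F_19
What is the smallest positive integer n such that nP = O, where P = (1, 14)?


Compute successive multiples of P until we hit O:
  1P = (1, 14)
  2P = (18, 7)
  3P = (17, 6)
  4P = (6, 17)
  5P = (4, 7)
  6P = (11, 3)
  7P = (16, 12)
  8P = (7, 2)
  ... (continuing to 22P)
  22P = O

ord(P) = 22


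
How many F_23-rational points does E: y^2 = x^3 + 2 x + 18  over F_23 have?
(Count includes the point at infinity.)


For each x in F_23, count y with y^2 = x^3 + 2 x + 18 mod 23:
  x = 0: RHS = 18, y in [8, 15]  -> 2 point(s)
  x = 6: RHS = 16, y in [4, 19]  -> 2 point(s)
  x = 9: RHS = 6, y in [11, 12]  -> 2 point(s)
  x = 10: RHS = 3, y in [7, 16]  -> 2 point(s)
  x = 16: RHS = 6, y in [11, 12]  -> 2 point(s)
  x = 20: RHS = 8, y in [10, 13]  -> 2 point(s)
  x = 21: RHS = 6, y in [11, 12]  -> 2 point(s)
Affine points: 14. Add the point at infinity: total = 15.

#E(F_23) = 15


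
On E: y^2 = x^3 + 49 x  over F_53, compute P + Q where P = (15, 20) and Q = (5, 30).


P != Q, so use the chord formula.
s = (y2 - y1) / (x2 - x1) = (10) / (43) mod 53 = 52
x3 = s^2 - x1 - x2 mod 53 = 52^2 - 15 - 5 = 34
y3 = s (x1 - x3) - y1 mod 53 = 52 * (15 - 34) - 20 = 52

P + Q = (34, 52)


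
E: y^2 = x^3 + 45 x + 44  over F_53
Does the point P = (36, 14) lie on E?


Check whether y^2 = x^3 + 45 x + 44 (mod 53) for (x, y) = (36, 14).
LHS: y^2 = 14^2 mod 53 = 37
RHS: x^3 + 45 x + 44 = 36^3 + 45*36 + 44 mod 53 = 37
LHS = RHS

Yes, on the curve


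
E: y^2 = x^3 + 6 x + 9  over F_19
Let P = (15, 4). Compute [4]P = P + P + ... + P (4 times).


k = 4 = 100_2 (binary, LSB first: 001)
Double-and-add from P = (15, 4):
  bit 0 = 0: acc unchanged = O
  bit 1 = 0: acc unchanged = O
  bit 2 = 1: acc = O + (1, 15) = (1, 15)

4P = (1, 15)


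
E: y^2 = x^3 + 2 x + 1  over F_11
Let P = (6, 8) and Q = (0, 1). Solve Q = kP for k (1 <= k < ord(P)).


Enumerate multiples of P until we hit Q = (0, 1):
  1P = (6, 8)
  2P = (10, 3)
  3P = (0, 1)
Match found at i = 3.

k = 3


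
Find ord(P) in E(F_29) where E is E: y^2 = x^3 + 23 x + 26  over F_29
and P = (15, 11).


Compute successive multiples of P until we hit O:
  1P = (15, 11)
  2P = (5, 11)
  3P = (9, 18)
  4P = (12, 0)
  5P = (9, 11)
  6P = (5, 18)
  7P = (15, 18)
  8P = O

ord(P) = 8


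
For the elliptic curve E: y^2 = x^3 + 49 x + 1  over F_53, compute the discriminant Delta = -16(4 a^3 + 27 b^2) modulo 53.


4 a^3 + 27 b^2 = 4*49^3 + 27*1^2 = 470596 + 27 = 470623
Delta = -16 * (470623) = -7529968
Delta mod 53 = 7

Delta = 7 (mod 53)


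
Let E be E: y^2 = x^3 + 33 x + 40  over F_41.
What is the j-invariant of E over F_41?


Delta = -16(4 a^3 + 27 b^2) mod 41 = 28
-1728 * (4 a)^3 = -1728 * (4*33)^3 mod 41 = 13
j = 13 * 28^(-1) mod 41 = 40

j = 40 (mod 41)


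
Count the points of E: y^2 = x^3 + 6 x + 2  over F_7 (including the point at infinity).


For each x in F_7, count y with y^2 = x^3 + 6 x + 2 mod 7:
  x = 0: RHS = 2, y in [3, 4]  -> 2 point(s)
  x = 1: RHS = 2, y in [3, 4]  -> 2 point(s)
  x = 2: RHS = 1, y in [1, 6]  -> 2 point(s)
  x = 6: RHS = 2, y in [3, 4]  -> 2 point(s)
Affine points: 8. Add the point at infinity: total = 9.

#E(F_7) = 9


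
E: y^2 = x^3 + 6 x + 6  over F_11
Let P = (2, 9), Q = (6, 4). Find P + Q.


P != Q, so use the chord formula.
s = (y2 - y1) / (x2 - x1) = (6) / (4) mod 11 = 7
x3 = s^2 - x1 - x2 mod 11 = 7^2 - 2 - 6 = 8
y3 = s (x1 - x3) - y1 mod 11 = 7 * (2 - 8) - 9 = 4

P + Q = (8, 4)


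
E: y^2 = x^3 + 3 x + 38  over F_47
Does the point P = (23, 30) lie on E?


Check whether y^2 = x^3 + 3 x + 38 (mod 47) for (x, y) = (23, 30).
LHS: y^2 = 30^2 mod 47 = 7
RHS: x^3 + 3 x + 38 = 23^3 + 3*23 + 38 mod 47 = 7
LHS = RHS

Yes, on the curve


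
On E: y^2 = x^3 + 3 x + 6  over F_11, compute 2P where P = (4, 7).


Doubling: s = (3 x1^2 + a) / (2 y1)
s = (3*4^2 + 3) / (2*7) mod 11 = 6
x3 = s^2 - 2 x1 mod 11 = 6^2 - 2*4 = 6
y3 = s (x1 - x3) - y1 mod 11 = 6 * (4 - 6) - 7 = 3

2P = (6, 3)


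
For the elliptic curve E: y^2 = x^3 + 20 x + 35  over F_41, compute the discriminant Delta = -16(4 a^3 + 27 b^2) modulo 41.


4 a^3 + 27 b^2 = 4*20^3 + 27*35^2 = 32000 + 33075 = 65075
Delta = -16 * (65075) = -1041200
Delta mod 41 = 36

Delta = 36 (mod 41)


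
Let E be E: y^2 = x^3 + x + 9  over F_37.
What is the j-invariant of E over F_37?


Delta = -16(4 a^3 + 27 b^2) mod 37 = 20
-1728 * (4 a)^3 = -1728 * (4*1)^3 mod 37 = 1
j = 1 * 20^(-1) mod 37 = 13

j = 13 (mod 37)


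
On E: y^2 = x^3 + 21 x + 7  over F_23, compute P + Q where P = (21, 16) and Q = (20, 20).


P != Q, so use the chord formula.
s = (y2 - y1) / (x2 - x1) = (4) / (22) mod 23 = 19
x3 = s^2 - x1 - x2 mod 23 = 19^2 - 21 - 20 = 21
y3 = s (x1 - x3) - y1 mod 23 = 19 * (21 - 21) - 16 = 7

P + Q = (21, 7)


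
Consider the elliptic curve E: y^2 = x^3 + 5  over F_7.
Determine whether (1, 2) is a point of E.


Check whether y^2 = x^3 + 0 x + 5 (mod 7) for (x, y) = (1, 2).
LHS: y^2 = 2^2 mod 7 = 4
RHS: x^3 + 0 x + 5 = 1^3 + 0*1 + 5 mod 7 = 6
LHS != RHS

No, not on the curve


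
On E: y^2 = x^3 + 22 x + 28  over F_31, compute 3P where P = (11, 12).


k = 3 = 11_2 (binary, LSB first: 11)
Double-and-add from P = (11, 12):
  bit 0 = 1: acc = O + (11, 12) = (11, 12)
  bit 1 = 1: acc = (11, 12) + (27, 0) = (11, 19)

3P = (11, 19)


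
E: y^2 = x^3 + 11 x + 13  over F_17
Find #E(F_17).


For each x in F_17, count y with y^2 = x^3 + 11 x + 13 mod 17:
  x = 0: RHS = 13, y in [8, 9]  -> 2 point(s)
  x = 1: RHS = 8, y in [5, 12]  -> 2 point(s)
  x = 2: RHS = 9, y in [3, 14]  -> 2 point(s)
  x = 4: RHS = 2, y in [6, 11]  -> 2 point(s)
  x = 7: RHS = 8, y in [5, 12]  -> 2 point(s)
  x = 8: RHS = 1, y in [1, 16]  -> 2 point(s)
  x = 9: RHS = 8, y in [5, 12]  -> 2 point(s)
  x = 10: RHS = 1, y in [1, 16]  -> 2 point(s)
  x = 14: RHS = 4, y in [2, 15]  -> 2 point(s)
  x = 15: RHS = 0, y in [0]  -> 1 point(s)
  x = 16: RHS = 1, y in [1, 16]  -> 2 point(s)
Affine points: 21. Add the point at infinity: total = 22.

#E(F_17) = 22


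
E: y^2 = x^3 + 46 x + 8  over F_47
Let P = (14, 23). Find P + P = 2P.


Doubling: s = (3 x1^2 + a) / (2 y1)
s = (3*14^2 + 46) / (2*23) mod 47 = 24
x3 = s^2 - 2 x1 mod 47 = 24^2 - 2*14 = 31
y3 = s (x1 - x3) - y1 mod 47 = 24 * (14 - 31) - 23 = 39

2P = (31, 39)


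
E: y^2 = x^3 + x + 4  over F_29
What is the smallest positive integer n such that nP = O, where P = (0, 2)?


Compute successive multiples of P until we hit O:
  1P = (0, 2)
  2P = (20, 22)
  3P = (10, 17)
  4P = (14, 6)
  5P = (21, 21)
  6P = (15, 1)
  7P = (18, 5)
  8P = (7, 21)
  ... (continuing to 33P)
  33P = O

ord(P) = 33


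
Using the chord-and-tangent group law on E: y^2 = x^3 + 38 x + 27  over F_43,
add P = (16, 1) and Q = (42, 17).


P != Q, so use the chord formula.
s = (y2 - y1) / (x2 - x1) = (16) / (26) mod 43 = 37
x3 = s^2 - x1 - x2 mod 43 = 37^2 - 16 - 42 = 21
y3 = s (x1 - x3) - y1 mod 43 = 37 * (16 - 21) - 1 = 29

P + Q = (21, 29)


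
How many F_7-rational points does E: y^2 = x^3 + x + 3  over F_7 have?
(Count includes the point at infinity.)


For each x in F_7, count y with y^2 = x^3 + 1 x + 3 mod 7:
  x = 4: RHS = 1, y in [1, 6]  -> 2 point(s)
  x = 5: RHS = 0, y in [0]  -> 1 point(s)
  x = 6: RHS = 1, y in [1, 6]  -> 2 point(s)
Affine points: 5. Add the point at infinity: total = 6.

#E(F_7) = 6


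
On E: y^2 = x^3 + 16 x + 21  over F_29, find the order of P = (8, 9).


Compute successive multiples of P until we hit O:
  1P = (8, 9)
  2P = (18, 14)
  3P = (25, 26)
  4P = (26, 2)
  5P = (28, 2)
  6P = (9, 16)
  7P = (3, 26)
  8P = (11, 7)
  ... (continuing to 29P)
  29P = O

ord(P) = 29


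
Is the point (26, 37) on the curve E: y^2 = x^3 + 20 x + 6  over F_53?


Check whether y^2 = x^3 + 20 x + 6 (mod 53) for (x, y) = (26, 37).
LHS: y^2 = 37^2 mod 53 = 44
RHS: x^3 + 20 x + 6 = 26^3 + 20*26 + 6 mod 53 = 29
LHS != RHS

No, not on the curve


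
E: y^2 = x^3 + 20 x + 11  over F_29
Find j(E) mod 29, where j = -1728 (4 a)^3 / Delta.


Delta = -16(4 a^3 + 27 b^2) mod 29 = 10
-1728 * (4 a)^3 = -1728 * (4*20)^3 mod 29 = 2
j = 2 * 10^(-1) mod 29 = 6

j = 6 (mod 29)


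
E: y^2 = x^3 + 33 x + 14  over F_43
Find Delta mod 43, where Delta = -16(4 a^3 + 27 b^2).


4 a^3 + 27 b^2 = 4*33^3 + 27*14^2 = 143748 + 5292 = 149040
Delta = -16 * (149040) = -2384640
Delta mod 43 = 11

Delta = 11 (mod 43)


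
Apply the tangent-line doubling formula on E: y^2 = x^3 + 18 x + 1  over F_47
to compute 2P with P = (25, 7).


Doubling: s = (3 x1^2 + a) / (2 y1)
s = (3*25^2 + 18) / (2*7) mod 47 = 11
x3 = s^2 - 2 x1 mod 47 = 11^2 - 2*25 = 24
y3 = s (x1 - x3) - y1 mod 47 = 11 * (25 - 24) - 7 = 4

2P = (24, 4)


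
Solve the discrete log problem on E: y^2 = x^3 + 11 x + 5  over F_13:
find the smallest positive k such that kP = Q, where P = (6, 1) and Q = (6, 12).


Enumerate multiples of P until we hit Q = (6, 12):
  1P = (6, 1)
  2P = (2, 3)
  3P = (2, 10)
  4P = (6, 12)
Match found at i = 4.

k = 4


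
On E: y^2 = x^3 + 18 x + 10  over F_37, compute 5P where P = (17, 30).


k = 5 = 101_2 (binary, LSB first: 101)
Double-and-add from P = (17, 30):
  bit 0 = 1: acc = O + (17, 30) = (17, 30)
  bit 1 = 0: acc unchanged = (17, 30)
  bit 2 = 1: acc = (17, 30) + (5, 15) = (5, 22)

5P = (5, 22)


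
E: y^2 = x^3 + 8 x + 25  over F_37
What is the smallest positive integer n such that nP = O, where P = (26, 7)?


Compute successive multiples of P until we hit O:
  1P = (26, 7)
  2P = (12, 31)
  3P = (11, 36)
  4P = (9, 7)
  5P = (2, 30)
  6P = (6, 17)
  7P = (33, 15)
  8P = (8, 3)
  ... (continuing to 37P)
  37P = O

ord(P) = 37


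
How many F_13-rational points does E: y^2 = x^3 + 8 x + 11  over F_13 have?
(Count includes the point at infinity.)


For each x in F_13, count y with y^2 = x^3 + 8 x + 11 mod 13:
  x = 2: RHS = 9, y in [3, 10]  -> 2 point(s)
  x = 3: RHS = 10, y in [6, 7]  -> 2 point(s)
  x = 4: RHS = 3, y in [4, 9]  -> 2 point(s)
  x = 10: RHS = 12, y in [5, 8]  -> 2 point(s)
  x = 11: RHS = 0, y in [0]  -> 1 point(s)
Affine points: 9. Add the point at infinity: total = 10.

#E(F_13) = 10


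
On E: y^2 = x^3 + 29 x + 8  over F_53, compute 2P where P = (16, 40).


Doubling: s = (3 x1^2 + a) / (2 y1)
s = (3*16^2 + 29) / (2*40) mod 53 = 4
x3 = s^2 - 2 x1 mod 53 = 4^2 - 2*16 = 37
y3 = s (x1 - x3) - y1 mod 53 = 4 * (16 - 37) - 40 = 35

2P = (37, 35)


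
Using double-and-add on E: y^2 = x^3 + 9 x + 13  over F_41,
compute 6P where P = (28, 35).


k = 6 = 110_2 (binary, LSB first: 011)
Double-and-add from P = (28, 35):
  bit 0 = 0: acc unchanged = O
  bit 1 = 1: acc = O + (30, 10) = (30, 10)
  bit 2 = 1: acc = (30, 10) + (17, 35) = (37, 35)

6P = (37, 35)


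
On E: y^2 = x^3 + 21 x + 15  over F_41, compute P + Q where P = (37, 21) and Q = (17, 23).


P != Q, so use the chord formula.
s = (y2 - y1) / (x2 - x1) = (2) / (21) mod 41 = 4
x3 = s^2 - x1 - x2 mod 41 = 4^2 - 37 - 17 = 3
y3 = s (x1 - x3) - y1 mod 41 = 4 * (37 - 3) - 21 = 33

P + Q = (3, 33)


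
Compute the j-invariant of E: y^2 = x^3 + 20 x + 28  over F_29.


Delta = -16(4 a^3 + 27 b^2) mod 29 = 27
-1728 * (4 a)^3 = -1728 * (4*20)^3 mod 29 = 2
j = 2 * 27^(-1) mod 29 = 28

j = 28 (mod 29)


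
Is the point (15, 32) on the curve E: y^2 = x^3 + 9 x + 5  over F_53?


Check whether y^2 = x^3 + 9 x + 5 (mod 53) for (x, y) = (15, 32).
LHS: y^2 = 32^2 mod 53 = 17
RHS: x^3 + 9 x + 5 = 15^3 + 9*15 + 5 mod 53 = 17
LHS = RHS

Yes, on the curve


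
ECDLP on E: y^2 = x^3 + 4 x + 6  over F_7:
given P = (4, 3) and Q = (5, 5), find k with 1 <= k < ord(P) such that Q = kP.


Enumerate multiples of P until we hit Q = (5, 5):
  1P = (4, 3)
  2P = (1, 2)
  3P = (6, 1)
  4P = (5, 5)
Match found at i = 4.

k = 4


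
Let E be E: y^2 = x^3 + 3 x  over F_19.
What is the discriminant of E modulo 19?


4 a^3 + 27 b^2 = 4*3^3 + 27*0^2 = 108 + 0 = 108
Delta = -16 * (108) = -1728
Delta mod 19 = 1

Delta = 1 (mod 19)


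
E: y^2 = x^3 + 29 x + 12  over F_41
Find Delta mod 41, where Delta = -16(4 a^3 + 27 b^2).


4 a^3 + 27 b^2 = 4*29^3 + 27*12^2 = 97556 + 3888 = 101444
Delta = -16 * (101444) = -1623104
Delta mod 41 = 4

Delta = 4 (mod 41)


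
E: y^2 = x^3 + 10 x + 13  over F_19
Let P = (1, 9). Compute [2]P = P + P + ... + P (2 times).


k = 2 = 10_2 (binary, LSB first: 01)
Double-and-add from P = (1, 9):
  bit 0 = 0: acc unchanged = O
  bit 1 = 1: acc = O + (15, 2) = (15, 2)

2P = (15, 2)


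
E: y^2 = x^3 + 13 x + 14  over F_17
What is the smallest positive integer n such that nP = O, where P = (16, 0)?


Compute successive multiples of P until we hit O:
  1P = (16, 0)
  2P = O

ord(P) = 2


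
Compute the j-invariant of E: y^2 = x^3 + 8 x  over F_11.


Delta = -16(4 a^3 + 27 b^2) mod 11 = 1
-1728 * (4 a)^3 = -1728 * (4*8)^3 mod 11 = 1
j = 1 * 1^(-1) mod 11 = 1

j = 1 (mod 11)


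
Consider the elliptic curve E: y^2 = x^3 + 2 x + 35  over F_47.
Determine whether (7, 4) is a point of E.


Check whether y^2 = x^3 + 2 x + 35 (mod 47) for (x, y) = (7, 4).
LHS: y^2 = 4^2 mod 47 = 16
RHS: x^3 + 2 x + 35 = 7^3 + 2*7 + 35 mod 47 = 16
LHS = RHS

Yes, on the curve


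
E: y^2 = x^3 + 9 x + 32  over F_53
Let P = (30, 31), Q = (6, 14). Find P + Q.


P != Q, so use the chord formula.
s = (y2 - y1) / (x2 - x1) = (36) / (29) mod 53 = 25
x3 = s^2 - x1 - x2 mod 53 = 25^2 - 30 - 6 = 6
y3 = s (x1 - x3) - y1 mod 53 = 25 * (30 - 6) - 31 = 39

P + Q = (6, 39)


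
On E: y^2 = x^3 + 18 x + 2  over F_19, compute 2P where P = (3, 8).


Doubling: s = (3 x1^2 + a) / (2 y1)
s = (3*3^2 + 18) / (2*8) mod 19 = 4
x3 = s^2 - 2 x1 mod 19 = 4^2 - 2*3 = 10
y3 = s (x1 - x3) - y1 mod 19 = 4 * (3 - 10) - 8 = 2

2P = (10, 2)


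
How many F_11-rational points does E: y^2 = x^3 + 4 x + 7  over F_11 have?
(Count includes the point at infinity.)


For each x in F_11, count y with y^2 = x^3 + 4 x + 7 mod 11:
  x = 1: RHS = 1, y in [1, 10]  -> 2 point(s)
  x = 2: RHS = 1, y in [1, 10]  -> 2 point(s)
  x = 5: RHS = 9, y in [3, 8]  -> 2 point(s)
  x = 6: RHS = 5, y in [4, 7]  -> 2 point(s)
  x = 7: RHS = 4, y in [2, 9]  -> 2 point(s)
  x = 8: RHS = 1, y in [1, 10]  -> 2 point(s)
Affine points: 12. Add the point at infinity: total = 13.

#E(F_11) = 13


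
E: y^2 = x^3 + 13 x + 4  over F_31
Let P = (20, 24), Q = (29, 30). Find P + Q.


P != Q, so use the chord formula.
s = (y2 - y1) / (x2 - x1) = (6) / (9) mod 31 = 11
x3 = s^2 - x1 - x2 mod 31 = 11^2 - 20 - 29 = 10
y3 = s (x1 - x3) - y1 mod 31 = 11 * (20 - 10) - 24 = 24

P + Q = (10, 24)


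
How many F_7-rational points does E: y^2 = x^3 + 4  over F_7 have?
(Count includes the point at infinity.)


For each x in F_7, count y with y^2 = x^3 + 0 x + 4 mod 7:
  x = 0: RHS = 4, y in [2, 5]  -> 2 point(s)
Affine points: 2. Add the point at infinity: total = 3.

#E(F_7) = 3


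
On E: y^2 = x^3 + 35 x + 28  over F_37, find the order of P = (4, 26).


Compute successive multiples of P until we hit O:
  1P = (4, 26)
  2P = (19, 2)
  3P = (21, 16)
  4P = (3, 30)
  5P = (9, 31)
  6P = (25, 27)
  7P = (20, 12)
  8P = (34, 28)
  ... (continuing to 37P)
  37P = O

ord(P) = 37


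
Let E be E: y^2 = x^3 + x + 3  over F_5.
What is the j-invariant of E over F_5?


Delta = -16(4 a^3 + 27 b^2) mod 5 = 3
-1728 * (4 a)^3 = -1728 * (4*1)^3 mod 5 = 3
j = 3 * 3^(-1) mod 5 = 1

j = 1 (mod 5)


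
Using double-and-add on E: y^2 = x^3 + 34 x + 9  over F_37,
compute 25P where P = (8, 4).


k = 25 = 11001_2 (binary, LSB first: 10011)
Double-and-add from P = (8, 4):
  bit 0 = 1: acc = O + (8, 4) = (8, 4)
  bit 1 = 0: acc unchanged = (8, 4)
  bit 2 = 0: acc unchanged = (8, 4)
  bit 3 = 1: acc = (8, 4) + (24, 16) = (31, 25)
  bit 4 = 1: acc = (31, 25) + (22, 34) = (22, 3)

25P = (22, 3)


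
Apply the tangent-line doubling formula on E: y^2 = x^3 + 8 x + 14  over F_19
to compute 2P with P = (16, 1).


Doubling: s = (3 x1^2 + a) / (2 y1)
s = (3*16^2 + 8) / (2*1) mod 19 = 8
x3 = s^2 - 2 x1 mod 19 = 8^2 - 2*16 = 13
y3 = s (x1 - x3) - y1 mod 19 = 8 * (16 - 13) - 1 = 4

2P = (13, 4)


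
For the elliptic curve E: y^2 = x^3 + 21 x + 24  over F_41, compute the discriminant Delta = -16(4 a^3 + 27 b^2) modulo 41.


4 a^3 + 27 b^2 = 4*21^3 + 27*24^2 = 37044 + 15552 = 52596
Delta = -16 * (52596) = -841536
Delta mod 41 = 30

Delta = 30 (mod 41)


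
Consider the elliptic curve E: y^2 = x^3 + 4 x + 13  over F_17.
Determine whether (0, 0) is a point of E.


Check whether y^2 = x^3 + 4 x + 13 (mod 17) for (x, y) = (0, 0).
LHS: y^2 = 0^2 mod 17 = 0
RHS: x^3 + 4 x + 13 = 0^3 + 4*0 + 13 mod 17 = 13
LHS != RHS

No, not on the curve


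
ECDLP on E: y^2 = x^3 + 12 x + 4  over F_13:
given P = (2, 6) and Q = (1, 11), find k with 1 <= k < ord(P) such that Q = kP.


Enumerate multiples of P until we hit Q = (1, 11):
  1P = (2, 6)
  2P = (0, 11)
  3P = (1, 11)
Match found at i = 3.

k = 3


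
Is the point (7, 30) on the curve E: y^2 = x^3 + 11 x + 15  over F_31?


Check whether y^2 = x^3 + 11 x + 15 (mod 31) for (x, y) = (7, 30).
LHS: y^2 = 30^2 mod 31 = 1
RHS: x^3 + 11 x + 15 = 7^3 + 11*7 + 15 mod 31 = 1
LHS = RHS

Yes, on the curve


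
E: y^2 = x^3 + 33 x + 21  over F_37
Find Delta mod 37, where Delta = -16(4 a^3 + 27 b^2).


4 a^3 + 27 b^2 = 4*33^3 + 27*21^2 = 143748 + 11907 = 155655
Delta = -16 * (155655) = -2490480
Delta mod 37 = 27

Delta = 27 (mod 37)


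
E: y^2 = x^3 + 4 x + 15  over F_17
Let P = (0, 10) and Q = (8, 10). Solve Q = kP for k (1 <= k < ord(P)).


Enumerate multiples of P until we hit Q = (8, 10):
  1P = (0, 10)
  2P = (15, 4)
  3P = (11, 8)
  4P = (8, 10)
Match found at i = 4.

k = 4


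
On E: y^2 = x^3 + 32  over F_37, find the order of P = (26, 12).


Compute successive multiples of P until we hit O:
  1P = (26, 12)
  2P = (12, 24)
  3P = (2, 15)
  4P = (20, 15)
  5P = (19, 3)
  6P = (8, 27)
  7P = (15, 22)
  8P = (6, 27)
  ... (continuing to 37P)
  37P = O

ord(P) = 37


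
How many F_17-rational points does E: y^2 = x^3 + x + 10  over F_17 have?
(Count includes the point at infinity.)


For each x in F_17, count y with y^2 = x^3 + 1 x + 10 mod 17:
  x = 5: RHS = 4, y in [2, 15]  -> 2 point(s)
  x = 9: RHS = 0, y in [0]  -> 1 point(s)
  x = 10: RHS = 0, y in [0]  -> 1 point(s)
  x = 11: RHS = 9, y in [3, 14]  -> 2 point(s)
  x = 12: RHS = 16, y in [4, 13]  -> 2 point(s)
  x = 15: RHS = 0, y in [0]  -> 1 point(s)
  x = 16: RHS = 8, y in [5, 12]  -> 2 point(s)
Affine points: 11. Add the point at infinity: total = 12.

#E(F_17) = 12


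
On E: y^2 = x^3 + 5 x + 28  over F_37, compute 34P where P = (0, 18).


k = 34 = 100010_2 (binary, LSB first: 010001)
Double-and-add from P = (0, 18):
  bit 0 = 0: acc unchanged = O
  bit 1 = 1: acc = O + (25, 33) = (25, 33)
  bit 2 = 0: acc unchanged = (25, 33)
  bit 3 = 0: acc unchanged = (25, 33)
  bit 4 = 0: acc unchanged = (25, 33)
  bit 5 = 1: acc = (25, 33) + (12, 22) = (4, 36)

34P = (4, 36)


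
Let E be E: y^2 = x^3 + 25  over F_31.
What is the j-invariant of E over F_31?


Delta = -16(4 a^3 + 27 b^2) mod 31 = 10
-1728 * (4 a)^3 = -1728 * (4*0)^3 mod 31 = 0
j = 0 * 10^(-1) mod 31 = 0

j = 0 (mod 31)


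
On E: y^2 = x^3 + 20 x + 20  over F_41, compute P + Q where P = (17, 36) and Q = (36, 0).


P != Q, so use the chord formula.
s = (y2 - y1) / (x2 - x1) = (5) / (19) mod 41 = 24
x3 = s^2 - x1 - x2 mod 41 = 24^2 - 17 - 36 = 31
y3 = s (x1 - x3) - y1 mod 41 = 24 * (17 - 31) - 36 = 38

P + Q = (31, 38)


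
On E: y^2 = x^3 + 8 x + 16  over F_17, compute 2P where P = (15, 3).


Doubling: s = (3 x1^2 + a) / (2 y1)
s = (3*15^2 + 8) / (2*3) mod 17 = 9
x3 = s^2 - 2 x1 mod 17 = 9^2 - 2*15 = 0
y3 = s (x1 - x3) - y1 mod 17 = 9 * (15 - 0) - 3 = 13

2P = (0, 13)


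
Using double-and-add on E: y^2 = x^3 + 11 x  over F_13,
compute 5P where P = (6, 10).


k = 5 = 101_2 (binary, LSB first: 101)
Double-and-add from P = (6, 10):
  bit 0 = 1: acc = O + (6, 10) = (6, 10)
  bit 1 = 0: acc unchanged = (6, 10)
  bit 2 = 1: acc = (6, 10) + (4, 2) = (6, 3)

5P = (6, 3)


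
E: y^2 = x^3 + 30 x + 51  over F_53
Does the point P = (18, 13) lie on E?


Check whether y^2 = x^3 + 30 x + 51 (mod 53) for (x, y) = (18, 13).
LHS: y^2 = 13^2 mod 53 = 10
RHS: x^3 + 30 x + 51 = 18^3 + 30*18 + 51 mod 53 = 10
LHS = RHS

Yes, on the curve


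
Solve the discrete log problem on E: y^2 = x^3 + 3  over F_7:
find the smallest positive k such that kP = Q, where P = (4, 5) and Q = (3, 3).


Enumerate multiples of P until we hit Q = (3, 3):
  1P = (4, 5)
  2P = (3, 4)
  3P = (1, 5)
  4P = (2, 2)
  5P = (5, 4)
  6P = (6, 4)
  7P = (6, 3)
  8P = (5, 3)
  9P = (2, 5)
  10P = (1, 2)
  11P = (3, 3)
Match found at i = 11.

k = 11


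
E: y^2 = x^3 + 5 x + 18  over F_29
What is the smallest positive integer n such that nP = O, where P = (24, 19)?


Compute successive multiples of P until we hit O:
  1P = (24, 19)
  2P = (26, 18)
  3P = (1, 13)
  4P = (5, 20)
  5P = (9, 26)
  6P = (18, 13)
  7P = (17, 17)
  8P = (23, 2)
  ... (continuing to 22P)
  22P = O

ord(P) = 22


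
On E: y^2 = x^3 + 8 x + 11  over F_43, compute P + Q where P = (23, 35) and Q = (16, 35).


P != Q, so use the chord formula.
s = (y2 - y1) / (x2 - x1) = (0) / (36) mod 43 = 0
x3 = s^2 - x1 - x2 mod 43 = 0^2 - 23 - 16 = 4
y3 = s (x1 - x3) - y1 mod 43 = 0 * (23 - 4) - 35 = 8

P + Q = (4, 8)


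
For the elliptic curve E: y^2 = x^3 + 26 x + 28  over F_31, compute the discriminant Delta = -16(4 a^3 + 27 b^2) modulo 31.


4 a^3 + 27 b^2 = 4*26^3 + 27*28^2 = 70304 + 21168 = 91472
Delta = -16 * (91472) = -1463552
Delta mod 31 = 20

Delta = 20 (mod 31)


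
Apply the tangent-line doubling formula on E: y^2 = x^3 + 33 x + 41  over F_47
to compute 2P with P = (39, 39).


Doubling: s = (3 x1^2 + a) / (2 y1)
s = (3*39^2 + 33) / (2*39) mod 47 = 30
x3 = s^2 - 2 x1 mod 47 = 30^2 - 2*39 = 23
y3 = s (x1 - x3) - y1 mod 47 = 30 * (39 - 23) - 39 = 18

2P = (23, 18)


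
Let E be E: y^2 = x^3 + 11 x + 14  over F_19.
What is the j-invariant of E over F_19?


Delta = -16(4 a^3 + 27 b^2) mod 19 = 4
-1728 * (4 a)^3 = -1728 * (4*11)^3 mod 19 = 7
j = 7 * 4^(-1) mod 19 = 16

j = 16 (mod 19)


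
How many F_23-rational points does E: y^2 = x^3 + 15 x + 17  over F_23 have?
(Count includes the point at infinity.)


For each x in F_23, count y with y^2 = x^3 + 15 x + 17 mod 23:
  x = 2: RHS = 9, y in [3, 20]  -> 2 point(s)
  x = 4: RHS = 3, y in [7, 16]  -> 2 point(s)
  x = 6: RHS = 1, y in [1, 22]  -> 2 point(s)
  x = 11: RHS = 18, y in [8, 15]  -> 2 point(s)
  x = 12: RHS = 16, y in [4, 19]  -> 2 point(s)
  x = 14: RHS = 4, y in [2, 21]  -> 2 point(s)
  x = 15: RHS = 6, y in [11, 12]  -> 2 point(s)
  x = 16: RHS = 6, y in [11, 12]  -> 2 point(s)
  x = 18: RHS = 1, y in [1, 22]  -> 2 point(s)
  x = 19: RHS = 8, y in [10, 13]  -> 2 point(s)
  x = 21: RHS = 2, y in [5, 18]  -> 2 point(s)
  x = 22: RHS = 1, y in [1, 22]  -> 2 point(s)
Affine points: 24. Add the point at infinity: total = 25.

#E(F_23) = 25
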